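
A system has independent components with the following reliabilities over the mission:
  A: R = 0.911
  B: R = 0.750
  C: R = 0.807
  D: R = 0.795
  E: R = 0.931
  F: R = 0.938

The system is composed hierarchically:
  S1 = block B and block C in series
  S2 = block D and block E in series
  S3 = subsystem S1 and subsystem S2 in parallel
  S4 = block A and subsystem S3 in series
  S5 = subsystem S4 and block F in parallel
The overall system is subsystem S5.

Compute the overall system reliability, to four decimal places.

0.9887

Series (B and C): 0.750000 × 0.807000 = 0.605250
Series (D and E): 0.795000 × 0.931000 = 0.740145
Parallel ([0.605250] and [0.740145]): 1 − (1 − 0.605250)(1 − 0.740145) = 0.897422
Series (A and [0.897422]): 0.911000 × 0.897422 = 0.817551
Parallel ([0.817551] and F): 1 − (1 − 0.817551)(1 − 0.938000) = 0.9887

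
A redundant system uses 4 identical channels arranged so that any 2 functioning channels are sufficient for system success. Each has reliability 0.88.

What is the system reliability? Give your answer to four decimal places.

0.9937

R = Σ_{i=2}^{4} C(4,i) p^i (1−p)^{4−i} with p = 0.88
C(4,2)·0.88^2·0.12^2 = 0.066908
C(4,3)·0.88^3·0.12^1 = 0.327107
C(4,4)·0.88^4·0.12^0 = 0.599695
Sum = 0.9937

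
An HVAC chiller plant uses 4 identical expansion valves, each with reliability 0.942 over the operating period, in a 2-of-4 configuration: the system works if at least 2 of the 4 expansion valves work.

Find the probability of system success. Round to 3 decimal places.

R = Σ_{i=2}^{4} C(4,i) p^i (1−p)^{4−i} with p = 0.942
C(4,2)·0.942^2·0.058^2 = 0.01791
C(4,3)·0.942^3·0.058^1 = 0.19393
C(4,4)·0.942^4·0.058^0 = 0.78741
Sum = 0.999

0.999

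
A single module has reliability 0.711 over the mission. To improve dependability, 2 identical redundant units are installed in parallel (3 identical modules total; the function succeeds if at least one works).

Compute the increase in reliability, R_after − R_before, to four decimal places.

R_before = 0.711
R_after = 1 − (1 − 0.711)^3 = 0.9759
ΔR = 0.9759 − 0.711 = 0.2649

0.2649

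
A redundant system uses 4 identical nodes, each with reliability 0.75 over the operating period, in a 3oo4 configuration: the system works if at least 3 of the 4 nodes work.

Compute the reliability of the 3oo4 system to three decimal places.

0.738

R = Σ_{i=3}^{4} C(4,i) p^i (1−p)^{4−i} with p = 0.75
C(4,3)·0.75^3·0.25^1 = 0.42188
C(4,4)·0.75^4·0.25^0 = 0.31641
Sum = 0.738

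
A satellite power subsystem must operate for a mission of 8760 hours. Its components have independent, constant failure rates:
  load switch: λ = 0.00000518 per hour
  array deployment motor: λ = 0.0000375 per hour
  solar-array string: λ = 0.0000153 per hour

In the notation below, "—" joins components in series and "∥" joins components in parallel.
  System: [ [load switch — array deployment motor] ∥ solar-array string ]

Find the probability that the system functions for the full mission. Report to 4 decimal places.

R(load switch) = exp(−0.00000518 × 8760) = 0.955637
R(array deployment motor) = exp(−0.0000375 × 8760) = 0.720003
R(solar-array string) = exp(−0.0000153 × 8760) = 0.874566
Series (load switch and array deployment motor): 0.955637 × 0.720003 = 0.688062
Parallel ([0.688062] and solar-array string): 1 − (1 − 0.688062)(1 − 0.874566) = 0.9609

0.9609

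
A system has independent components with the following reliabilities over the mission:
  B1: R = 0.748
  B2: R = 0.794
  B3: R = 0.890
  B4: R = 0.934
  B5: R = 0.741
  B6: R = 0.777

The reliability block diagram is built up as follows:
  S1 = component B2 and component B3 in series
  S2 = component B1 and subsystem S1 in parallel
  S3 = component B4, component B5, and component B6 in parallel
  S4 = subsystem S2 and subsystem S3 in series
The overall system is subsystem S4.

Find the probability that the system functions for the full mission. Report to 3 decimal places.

0.923

Series (B2 and B3): 0.79400 × 0.89000 = 0.70666
Parallel (B1 and [0.70666]): 1 − (1 − 0.74800)(1 − 0.70666) = 0.92608
Parallel (B4, B5, and B6): 1 − (1 − 0.93400)(1 − 0.74100)(1 − 0.77700) = 0.99619
Series ([0.92608] and [0.99619]): 0.92608 × 0.99619 = 0.923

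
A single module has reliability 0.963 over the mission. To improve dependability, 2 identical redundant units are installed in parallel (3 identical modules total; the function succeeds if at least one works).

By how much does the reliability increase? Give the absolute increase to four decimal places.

R_before = 0.963
R_after = 1 − (1 − 0.963)^3 = 0.9999
ΔR = 0.9999 − 0.963 = 0.0369

0.0369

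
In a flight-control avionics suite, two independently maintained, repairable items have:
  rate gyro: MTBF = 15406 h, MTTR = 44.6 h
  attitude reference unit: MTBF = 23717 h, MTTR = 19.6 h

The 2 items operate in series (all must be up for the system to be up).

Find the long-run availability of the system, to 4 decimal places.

0.9963

A(rate gyro) = MTBF/(MTBF+MTTR) = 15406/(15406+44.6) = 0.997113
A(attitude reference unit) = MTBF/(MTBF+MTTR) = 23717/(23717+19.6) = 0.999174
Series availability: 0.997113 × 0.999174 = 0.9963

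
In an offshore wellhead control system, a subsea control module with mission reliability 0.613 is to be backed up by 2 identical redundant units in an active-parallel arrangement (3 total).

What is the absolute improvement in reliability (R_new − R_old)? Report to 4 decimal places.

R_before = 0.613
R_after = 1 − (1 − 0.613)^3 = 0.9420
ΔR = 0.9420 − 0.613 = 0.3290

0.3290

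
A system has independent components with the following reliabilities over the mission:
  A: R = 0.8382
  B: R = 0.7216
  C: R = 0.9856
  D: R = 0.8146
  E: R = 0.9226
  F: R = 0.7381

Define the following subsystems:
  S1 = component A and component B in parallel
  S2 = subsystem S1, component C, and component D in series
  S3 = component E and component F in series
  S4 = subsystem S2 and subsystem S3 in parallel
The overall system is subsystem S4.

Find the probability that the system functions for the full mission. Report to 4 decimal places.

Parallel (A and B): 1 − (1 − 0.838200)(1 − 0.721600) = 0.954955
Series ([0.954955], C, and D): 0.954955 × 0.985600 × 0.814600 = 0.766704
Series (E and F): 0.922600 × 0.738100 = 0.680971
Parallel ([0.766704] and [0.680971]): 1 − (1 − 0.766704)(1 − 0.680971) = 0.9256

0.9256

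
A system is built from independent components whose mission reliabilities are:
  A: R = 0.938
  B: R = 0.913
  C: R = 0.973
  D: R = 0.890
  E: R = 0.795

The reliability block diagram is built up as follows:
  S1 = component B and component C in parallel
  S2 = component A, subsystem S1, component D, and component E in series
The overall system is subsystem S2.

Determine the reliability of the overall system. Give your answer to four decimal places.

Parallel (B and C): 1 − (1 − 0.913000)(1 − 0.973000) = 0.997651
Series (A, [0.997651], D, and E): 0.938000 × 0.997651 × 0.890000 × 0.795000 = 0.6621

0.6621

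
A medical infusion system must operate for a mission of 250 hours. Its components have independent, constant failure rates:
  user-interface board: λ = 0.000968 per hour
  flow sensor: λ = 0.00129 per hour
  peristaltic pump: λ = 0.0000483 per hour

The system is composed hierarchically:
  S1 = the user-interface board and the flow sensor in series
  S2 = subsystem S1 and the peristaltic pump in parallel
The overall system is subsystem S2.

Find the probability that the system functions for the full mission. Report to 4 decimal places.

0.9948

R(user-interface board) = exp(−0.000968 × 250) = 0.785056
R(flow sensor) = exp(−0.00129 × 250) = 0.724336
R(peristaltic pump) = exp(−0.0000483 × 250) = 0.987998
Series (user-interface board and flow sensor): 0.785056 × 0.724336 = 0.568644
Parallel ([0.568644] and peristaltic pump): 1 − (1 − 0.568644)(1 − 0.987998) = 0.9948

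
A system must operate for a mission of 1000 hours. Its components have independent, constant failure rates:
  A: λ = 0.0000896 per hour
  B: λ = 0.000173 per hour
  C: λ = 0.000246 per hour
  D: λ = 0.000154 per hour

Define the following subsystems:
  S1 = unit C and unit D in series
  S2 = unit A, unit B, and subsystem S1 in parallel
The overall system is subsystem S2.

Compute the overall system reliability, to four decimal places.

R(A) = exp(−0.0000896 × 1000) = 0.914297
R(B) = exp(−0.000173 × 1000) = 0.841138
R(C) = exp(−0.000246 × 1000) = 0.781922
R(D) = exp(−0.000154 × 1000) = 0.857272
Series (C and D): 0.781922 × 0.857272 = 0.670320
Parallel (A, B, and [0.670320]): 1 − (1 − 0.914297)(1 − 0.841138)(1 − 0.670320) = 0.9955

0.9955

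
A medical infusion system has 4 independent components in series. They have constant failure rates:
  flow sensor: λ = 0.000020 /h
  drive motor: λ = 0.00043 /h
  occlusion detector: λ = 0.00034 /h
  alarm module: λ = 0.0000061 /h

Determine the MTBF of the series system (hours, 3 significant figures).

Series of exponential components: λ_sys = Σ λ_i
λ_sys = 0.000020 + 0.00043 + 0.00034 + 0.0000061 = 7.9610e-04 /h
MTBF = 1 / λ_sys = 1260 h

1260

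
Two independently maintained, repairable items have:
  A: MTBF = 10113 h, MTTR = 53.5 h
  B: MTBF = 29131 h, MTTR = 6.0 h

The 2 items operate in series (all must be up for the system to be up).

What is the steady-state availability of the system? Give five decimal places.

0.99453

A(A) = MTBF/(MTBF+MTTR) = 10113/(10113+53.5) = 0.994738
A(B) = MTBF/(MTBF+MTTR) = 29131/(29131+6.0) = 0.999794
Series availability: 0.994738 × 0.999794 = 0.99453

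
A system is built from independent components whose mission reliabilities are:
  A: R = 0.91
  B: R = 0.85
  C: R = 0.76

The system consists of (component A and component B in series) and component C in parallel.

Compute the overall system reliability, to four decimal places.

Series (A and B): 0.910000 × 0.850000 = 0.773500
Parallel ([0.773500] and C): 1 − (1 − 0.773500)(1 − 0.760000) = 0.9456

0.9456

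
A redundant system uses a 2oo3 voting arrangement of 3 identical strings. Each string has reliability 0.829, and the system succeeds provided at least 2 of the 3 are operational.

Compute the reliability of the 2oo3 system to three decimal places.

R = Σ_{i=2}^{3} C(3,i) p^i (1−p)^{3−i} with p = 0.829
C(3,2)·0.829^2·0.171^1 = 0.35255
C(3,3)·0.829^3·0.171^0 = 0.56972
Sum = 0.922

0.922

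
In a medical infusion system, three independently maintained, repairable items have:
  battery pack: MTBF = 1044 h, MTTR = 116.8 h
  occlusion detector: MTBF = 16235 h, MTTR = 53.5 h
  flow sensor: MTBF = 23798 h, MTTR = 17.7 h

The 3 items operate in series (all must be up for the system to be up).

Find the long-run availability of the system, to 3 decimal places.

A(battery pack) = MTBF/(MTBF+MTTR) = 1044/(1044+116.8) = 0.899380
A(occlusion detector) = MTBF/(MTBF+MTTR) = 16235/(16235+53.5) = 0.996715
A(flow sensor) = MTBF/(MTBF+MTTR) = 23798/(23798+17.7) = 0.999257
Series availability: 0.899380 × 0.996715 × 0.999257 = 0.896

0.896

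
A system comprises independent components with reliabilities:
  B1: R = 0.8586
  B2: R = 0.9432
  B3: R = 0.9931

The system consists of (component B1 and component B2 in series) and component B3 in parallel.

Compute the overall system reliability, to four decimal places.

Series (B1 and B2): 0.858600 × 0.943200 = 0.809832
Parallel ([0.809832] and B3): 1 − (1 − 0.809832)(1 − 0.993100) = 0.9987

0.9987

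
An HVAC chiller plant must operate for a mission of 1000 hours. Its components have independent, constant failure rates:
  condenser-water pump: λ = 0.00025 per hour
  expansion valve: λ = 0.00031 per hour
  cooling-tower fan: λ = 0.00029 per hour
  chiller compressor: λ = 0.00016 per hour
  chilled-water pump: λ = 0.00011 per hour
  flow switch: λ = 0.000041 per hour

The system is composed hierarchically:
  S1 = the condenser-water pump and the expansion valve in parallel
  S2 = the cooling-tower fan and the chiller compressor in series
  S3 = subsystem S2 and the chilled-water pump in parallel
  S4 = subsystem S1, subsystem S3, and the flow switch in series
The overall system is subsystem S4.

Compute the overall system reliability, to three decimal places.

R(condenser-water pump) = exp(−0.00025 × 1000) = 0.77880
R(expansion valve) = exp(−0.00031 × 1000) = 0.73345
R(cooling-tower fan) = exp(−0.00029 × 1000) = 0.74826
R(chiller compressor) = exp(−0.00016 × 1000) = 0.85214
R(chilled-water pump) = exp(−0.00011 × 1000) = 0.89583
R(flow switch) = exp(−0.000041 × 1000) = 0.95983
Parallel (condenser-water pump and expansion valve): 1 − (1 − 0.77880)(1 − 0.73345) = 0.94104
Series (cooling-tower fan and chiller compressor): 0.74826 × 0.85214 = 0.63762
Parallel ([0.63762] and chilled-water pump): 1 − (1 − 0.63762)(1 − 0.89583) = 0.96225
Series ([0.94104], [0.96225], and flow switch): 0.94104 × 0.96225 × 0.95983 = 0.869

0.869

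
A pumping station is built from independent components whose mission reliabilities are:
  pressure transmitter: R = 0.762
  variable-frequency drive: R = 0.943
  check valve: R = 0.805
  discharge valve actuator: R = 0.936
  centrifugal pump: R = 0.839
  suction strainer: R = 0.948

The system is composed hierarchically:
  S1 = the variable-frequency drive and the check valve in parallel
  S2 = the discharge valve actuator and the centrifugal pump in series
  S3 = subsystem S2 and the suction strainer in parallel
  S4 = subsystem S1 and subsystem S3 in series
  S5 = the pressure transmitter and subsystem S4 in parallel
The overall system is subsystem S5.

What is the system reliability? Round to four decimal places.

0.9947

Parallel (variable-frequency drive and check valve): 1 − (1 − 0.943000)(1 − 0.805000) = 0.988885
Series (discharge valve actuator and centrifugal pump): 0.936000 × 0.839000 = 0.785304
Parallel ([0.785304] and suction strainer): 1 − (1 − 0.785304)(1 − 0.948000) = 0.988836
Series ([0.988885] and [0.988836]): 0.988885 × 0.988836 = 0.977845
Parallel (pressure transmitter and [0.977845]): 1 − (1 − 0.762000)(1 − 0.977845) = 0.9947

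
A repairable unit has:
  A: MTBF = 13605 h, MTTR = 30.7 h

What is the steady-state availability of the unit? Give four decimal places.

0.9977

A(A) = MTBF/(MTBF+MTTR) = 13605/(13605+30.7) = 0.9977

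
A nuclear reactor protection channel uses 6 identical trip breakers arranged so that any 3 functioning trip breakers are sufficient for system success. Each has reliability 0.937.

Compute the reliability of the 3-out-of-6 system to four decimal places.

0.9998

R = Σ_{i=3}^{6} C(6,i) p^i (1−p)^{6−i} with p = 0.937
C(6,3)·0.937^3·0.063^3 = 0.004114
C(6,4)·0.937^4·0.063^2 = 0.045891
C(6,5)·0.937^5·0.063^1 = 0.273017
C(6,6)·0.937^6·0.063^0 = 0.676764
Sum = 0.9998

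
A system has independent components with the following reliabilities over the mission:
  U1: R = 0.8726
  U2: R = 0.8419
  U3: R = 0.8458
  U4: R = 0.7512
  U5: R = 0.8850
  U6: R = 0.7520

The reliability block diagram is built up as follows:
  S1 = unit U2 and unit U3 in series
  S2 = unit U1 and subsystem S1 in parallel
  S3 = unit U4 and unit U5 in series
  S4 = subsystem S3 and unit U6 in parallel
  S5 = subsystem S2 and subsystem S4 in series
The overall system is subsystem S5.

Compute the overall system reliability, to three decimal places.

0.883

Series (U2 and U3): 0.84190 × 0.84580 = 0.71208
Parallel (U1 and [0.71208]): 1 − (1 − 0.87260)(1 − 0.71208) = 0.96332
Series (U4 and U5): 0.75120 × 0.88500 = 0.66481
Parallel ([0.66481] and U6): 1 − (1 − 0.66481)(1 − 0.75200) = 0.91687
Series ([0.96332] and [0.91687]): 0.96332 × 0.91687 = 0.883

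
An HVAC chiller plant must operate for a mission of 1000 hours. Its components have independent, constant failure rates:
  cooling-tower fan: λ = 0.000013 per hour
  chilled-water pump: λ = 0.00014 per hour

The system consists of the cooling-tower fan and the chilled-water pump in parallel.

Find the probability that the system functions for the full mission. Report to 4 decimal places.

0.9983

R(cooling-tower fan) = exp(−0.000013 × 1000) = 0.987084
R(chilled-water pump) = exp(−0.00014 × 1000) = 0.869358
Parallel (cooling-tower fan and chilled-water pump): 1 − (1 − 0.987084)(1 − 0.869358) = 0.9983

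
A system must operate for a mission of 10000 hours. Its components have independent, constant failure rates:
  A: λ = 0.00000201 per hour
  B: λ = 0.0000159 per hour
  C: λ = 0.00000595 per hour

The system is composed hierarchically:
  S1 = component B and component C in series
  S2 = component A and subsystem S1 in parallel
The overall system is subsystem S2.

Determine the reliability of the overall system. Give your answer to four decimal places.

R(A) = exp(−0.00000201 × 10000) = 0.980101
R(B) = exp(−0.0000159 × 10000) = 0.852996
R(C) = exp(−0.00000595 × 10000) = 0.942236
Series (B and C): 0.852996 × 0.942236 = 0.803724
Parallel (A and [0.803724]): 1 − (1 − 0.980101)(1 − 0.803724) = 0.9961

0.9961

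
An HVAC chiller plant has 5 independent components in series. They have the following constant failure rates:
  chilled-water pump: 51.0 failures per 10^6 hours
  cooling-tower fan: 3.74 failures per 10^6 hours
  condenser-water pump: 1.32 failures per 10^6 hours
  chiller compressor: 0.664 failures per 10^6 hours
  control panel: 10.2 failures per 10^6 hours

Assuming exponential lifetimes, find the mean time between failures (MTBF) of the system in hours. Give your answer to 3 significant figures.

Series of exponential components: λ_sys = Σ λ_i
λ_sys = 0.0000510 + 0.00000374 + 0.00000132 + 0.000000664 + 0.0000102 = 6.6924e-05 /h
MTBF = 1 / λ_sys = 14900 h

14900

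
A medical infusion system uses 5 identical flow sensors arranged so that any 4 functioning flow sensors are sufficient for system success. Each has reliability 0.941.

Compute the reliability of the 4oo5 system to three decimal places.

R = Σ_{i=4}^{5} C(5,i) p^i (1−p)^{5−i} with p = 0.941
C(5,4)·0.941^4·0.059^1 = 0.23130
C(5,5)·0.941^5·0.059^0 = 0.73782
Sum = 0.969

0.969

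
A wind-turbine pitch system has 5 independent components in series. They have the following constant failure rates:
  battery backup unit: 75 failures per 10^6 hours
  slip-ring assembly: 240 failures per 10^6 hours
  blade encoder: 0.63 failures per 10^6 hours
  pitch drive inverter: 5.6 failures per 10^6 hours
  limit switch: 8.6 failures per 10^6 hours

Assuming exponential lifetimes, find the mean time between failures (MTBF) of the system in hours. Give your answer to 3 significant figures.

3030

Series of exponential components: λ_sys = Σ λ_i
λ_sys = 0.000075 + 0.00024 + 0.00000063 + 0.0000056 + 0.0000086 = 3.2983e-04 /h
MTBF = 1 / λ_sys = 3030 h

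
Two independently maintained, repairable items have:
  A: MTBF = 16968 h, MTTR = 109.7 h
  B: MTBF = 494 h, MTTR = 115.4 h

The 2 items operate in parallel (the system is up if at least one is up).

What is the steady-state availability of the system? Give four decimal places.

A(A) = MTBF/(MTBF+MTTR) = 16968/(16968+109.7) = 0.993576
A(B) = MTBF/(MTBF+MTTR) = 494/(494+115.4) = 0.810633
Parallel availability: 1 − (1 − 0.993576)(1 − 0.810633) = 0.9988

0.9988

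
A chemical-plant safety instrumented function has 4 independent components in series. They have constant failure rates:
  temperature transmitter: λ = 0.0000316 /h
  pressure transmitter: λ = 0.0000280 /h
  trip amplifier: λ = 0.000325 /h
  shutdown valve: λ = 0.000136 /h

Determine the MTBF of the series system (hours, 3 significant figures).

Series of exponential components: λ_sys = Σ λ_i
λ_sys = 0.0000316 + 0.0000280 + 0.000325 + 0.000136 = 5.2060e-04 /h
MTBF = 1 / λ_sys = 1920 h

1920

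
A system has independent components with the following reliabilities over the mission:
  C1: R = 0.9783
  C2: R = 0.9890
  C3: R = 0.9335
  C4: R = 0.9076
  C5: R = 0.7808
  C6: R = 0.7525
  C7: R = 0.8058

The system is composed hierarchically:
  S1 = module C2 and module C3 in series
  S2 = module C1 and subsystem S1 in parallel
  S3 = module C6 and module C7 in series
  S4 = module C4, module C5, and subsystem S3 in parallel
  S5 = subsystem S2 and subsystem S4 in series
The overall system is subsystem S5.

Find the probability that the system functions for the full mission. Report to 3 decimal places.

0.990

Series (C2 and C3): 0.98900 × 0.93350 = 0.92323
Parallel (C1 and [0.92323]): 1 − (1 − 0.97830)(1 − 0.92323) = 0.99833
Series (C6 and C7): 0.75250 × 0.80580 = 0.60636
Parallel (C4, C5, and [0.60636]): 1 − (1 − 0.90760)(1 − 0.78080)(1 − 0.60636) = 0.99203
Series ([0.99833] and [0.99203]): 0.99833 × 0.99203 = 0.990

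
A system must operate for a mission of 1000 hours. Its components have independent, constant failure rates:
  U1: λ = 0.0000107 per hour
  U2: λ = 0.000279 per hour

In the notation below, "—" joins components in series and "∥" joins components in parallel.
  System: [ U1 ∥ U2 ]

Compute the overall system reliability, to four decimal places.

R(U1) = exp(−0.0000107 × 1000) = 0.989357
R(U2) = exp(−0.000279 × 1000) = 0.756540
Parallel (U1 and U2): 1 − (1 − 0.989357)(1 − 0.756540) = 0.9974

0.9974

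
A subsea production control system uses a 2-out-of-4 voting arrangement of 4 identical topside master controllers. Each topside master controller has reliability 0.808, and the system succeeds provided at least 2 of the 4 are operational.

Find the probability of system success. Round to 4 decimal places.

0.9758

R = Σ_{i=2}^{4} C(4,i) p^i (1−p)^{4−i} with p = 0.808
C(4,2)·0.808^2·0.192^2 = 0.144403
C(4,3)·0.808^3·0.192^1 = 0.405131
C(4,4)·0.808^4·0.192^0 = 0.426231
Sum = 0.9758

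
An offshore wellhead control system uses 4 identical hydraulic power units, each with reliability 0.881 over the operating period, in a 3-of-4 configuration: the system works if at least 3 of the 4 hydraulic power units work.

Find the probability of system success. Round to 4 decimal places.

0.9279

R = Σ_{i=3}^{4} C(4,i) p^i (1−p)^{4−i} with p = 0.881
C(4,3)·0.881^3·0.119^1 = 0.325488
C(4,4)·0.881^4·0.119^0 = 0.602426
Sum = 0.9279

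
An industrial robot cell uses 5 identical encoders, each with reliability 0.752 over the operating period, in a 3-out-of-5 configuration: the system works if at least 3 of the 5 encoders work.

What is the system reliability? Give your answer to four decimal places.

0.8986

R = Σ_{i=3}^{5} C(5,i) p^i (1−p)^{5−i} with p = 0.752
C(5,3)·0.752^3·0.248^2 = 0.261551
C(5,4)·0.752^4·0.248^1 = 0.396546
C(5,5)·0.752^5·0.248^0 = 0.240486
Sum = 0.8986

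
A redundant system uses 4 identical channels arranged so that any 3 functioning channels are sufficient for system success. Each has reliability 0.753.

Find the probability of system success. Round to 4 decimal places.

R = Σ_{i=3}^{4} C(4,i) p^i (1−p)^{4−i} with p = 0.753
C(4,3)·0.753^3·0.247^1 = 0.421834
C(4,4)·0.753^4·0.247^0 = 0.321499
Sum = 0.7433

0.7433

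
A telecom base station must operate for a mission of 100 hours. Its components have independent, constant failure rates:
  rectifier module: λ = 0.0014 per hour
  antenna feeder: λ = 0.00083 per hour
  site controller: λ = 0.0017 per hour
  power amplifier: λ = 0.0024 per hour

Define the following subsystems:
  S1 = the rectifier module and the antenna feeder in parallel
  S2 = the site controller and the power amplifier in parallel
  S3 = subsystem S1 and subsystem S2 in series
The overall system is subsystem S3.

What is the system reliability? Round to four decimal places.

R(rectifier module) = exp(−0.0014 × 100) = 0.869358
R(antenna feeder) = exp(−0.00083 × 100) = 0.920351
R(site controller) = exp(−0.0017 × 100) = 0.843665
R(power amplifier) = exp(−0.0024 × 100) = 0.786628
Parallel (rectifier module and antenna feeder): 1 − (1 − 0.869358)(1 − 0.920351) = 0.989594
Parallel (site controller and power amplifier): 1 − (1 − 0.843665)(1 − 0.786628) = 0.966642
Series ([0.989594] and [0.966642]): 0.989594 × 0.966642 = 0.9566

0.9566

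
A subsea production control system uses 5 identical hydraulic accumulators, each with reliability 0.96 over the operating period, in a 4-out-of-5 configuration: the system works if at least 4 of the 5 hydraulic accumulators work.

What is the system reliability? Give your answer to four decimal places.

0.9852

R = Σ_{i=4}^{5} C(5,i) p^i (1−p)^{5−i} with p = 0.96
C(5,4)·0.96^4·0.04^1 = 0.169869
C(5,5)·0.96^5·0.04^0 = 0.815373
Sum = 0.9852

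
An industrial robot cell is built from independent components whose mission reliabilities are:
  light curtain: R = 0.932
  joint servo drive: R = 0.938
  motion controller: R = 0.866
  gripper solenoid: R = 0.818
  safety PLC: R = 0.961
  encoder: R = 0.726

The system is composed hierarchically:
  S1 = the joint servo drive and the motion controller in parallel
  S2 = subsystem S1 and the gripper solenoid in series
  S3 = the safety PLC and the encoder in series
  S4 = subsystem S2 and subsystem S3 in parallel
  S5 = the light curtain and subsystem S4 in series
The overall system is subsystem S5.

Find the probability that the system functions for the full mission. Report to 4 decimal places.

0.8788

Parallel (joint servo drive and motion controller): 1 − (1 − 0.938000)(1 − 0.866000) = 0.991692
Series ([0.991692] and gripper solenoid): 0.991692 × 0.818000 = 0.811204
Series (safety PLC and encoder): 0.961000 × 0.726000 = 0.697686
Parallel ([0.811204] and [0.697686]): 1 − (1 − 0.811204)(1 − 0.697686) = 0.942924
Series (light curtain and [0.942924]): 0.932000 × 0.942924 = 0.8788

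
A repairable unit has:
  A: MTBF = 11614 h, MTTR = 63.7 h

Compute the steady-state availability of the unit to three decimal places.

A(A) = MTBF/(MTBF+MTTR) = 11614/(11614+63.7) = 0.995

0.995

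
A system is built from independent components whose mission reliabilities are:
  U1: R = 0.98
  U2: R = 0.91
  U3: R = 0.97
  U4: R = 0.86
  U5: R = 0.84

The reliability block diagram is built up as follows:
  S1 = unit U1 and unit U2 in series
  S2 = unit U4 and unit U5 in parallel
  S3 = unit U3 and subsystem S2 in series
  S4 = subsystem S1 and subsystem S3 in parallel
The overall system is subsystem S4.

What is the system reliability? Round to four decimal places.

0.9944

Series (U1 and U2): 0.980000 × 0.910000 = 0.891800
Parallel (U4 and U5): 1 − (1 − 0.860000)(1 − 0.840000) = 0.977600
Series (U3 and [0.977600]): 0.970000 × 0.977600 = 0.948272
Parallel ([0.891800] and [0.948272]): 1 − (1 − 0.891800)(1 − 0.948272) = 0.9944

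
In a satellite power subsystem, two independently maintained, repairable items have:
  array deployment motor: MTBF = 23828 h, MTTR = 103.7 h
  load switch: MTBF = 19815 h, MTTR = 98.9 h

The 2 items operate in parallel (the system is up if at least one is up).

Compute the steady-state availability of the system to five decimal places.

0.99998

A(array deployment motor) = MTBF/(MTBF+MTTR) = 23828/(23828+103.7) = 0.995667
A(load switch) = MTBF/(MTBF+MTTR) = 19815/(19815+98.9) = 0.995034
Parallel availability: 1 − (1 − 0.995667)(1 − 0.995034) = 0.99998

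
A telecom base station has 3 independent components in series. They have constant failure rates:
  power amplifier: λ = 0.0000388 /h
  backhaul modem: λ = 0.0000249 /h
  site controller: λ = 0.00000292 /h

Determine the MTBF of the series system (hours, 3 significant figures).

15000

Series of exponential components: λ_sys = Σ λ_i
λ_sys = 0.0000388 + 0.0000249 + 0.00000292 = 6.6620e-05 /h
MTBF = 1 / λ_sys = 15000 h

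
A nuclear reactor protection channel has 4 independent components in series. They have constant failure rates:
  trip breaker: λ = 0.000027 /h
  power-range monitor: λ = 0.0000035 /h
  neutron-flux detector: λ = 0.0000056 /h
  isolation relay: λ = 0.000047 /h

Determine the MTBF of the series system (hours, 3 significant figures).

12000

Series of exponential components: λ_sys = Σ λ_i
λ_sys = 0.000027 + 0.0000035 + 0.0000056 + 0.000047 = 8.3100e-05 /h
MTBF = 1 / λ_sys = 12000 h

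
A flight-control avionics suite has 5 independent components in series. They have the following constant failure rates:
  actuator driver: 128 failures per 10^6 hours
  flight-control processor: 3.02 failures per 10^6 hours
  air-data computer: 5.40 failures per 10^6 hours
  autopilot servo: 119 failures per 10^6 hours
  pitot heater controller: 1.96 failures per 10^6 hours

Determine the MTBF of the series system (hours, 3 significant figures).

3890

Series of exponential components: λ_sys = Σ λ_i
λ_sys = 0.000128 + 0.00000302 + 0.00000540 + 0.000119 + 0.00000196 = 2.5738e-04 /h
MTBF = 1 / λ_sys = 3890 h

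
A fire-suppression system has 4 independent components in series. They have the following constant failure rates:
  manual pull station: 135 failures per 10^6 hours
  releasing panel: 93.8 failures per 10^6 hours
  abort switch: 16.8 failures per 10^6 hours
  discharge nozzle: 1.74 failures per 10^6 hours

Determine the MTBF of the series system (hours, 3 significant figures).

4040

Series of exponential components: λ_sys = Σ λ_i
λ_sys = 0.000135 + 0.0000938 + 0.0000168 + 0.00000174 = 2.4734e-04 /h
MTBF = 1 / λ_sys = 4040 h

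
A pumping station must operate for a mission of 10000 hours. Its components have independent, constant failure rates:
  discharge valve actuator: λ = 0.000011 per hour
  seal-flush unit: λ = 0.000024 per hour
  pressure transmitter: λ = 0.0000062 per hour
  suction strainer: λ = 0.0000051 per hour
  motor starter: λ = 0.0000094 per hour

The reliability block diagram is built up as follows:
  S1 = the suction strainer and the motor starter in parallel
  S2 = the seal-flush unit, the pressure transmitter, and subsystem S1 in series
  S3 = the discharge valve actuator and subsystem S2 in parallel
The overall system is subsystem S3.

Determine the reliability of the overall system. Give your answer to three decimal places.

R(discharge valve actuator) = exp(−0.000011 × 10000) = 0.89583
R(seal-flush unit) = exp(−0.000024 × 10000) = 0.78663
R(pressure transmitter) = exp(−0.0000062 × 10000) = 0.93988
R(suction strainer) = exp(−0.0000051 × 10000) = 0.95028
R(motor starter) = exp(−0.0000094 × 10000) = 0.91028
Parallel (suction strainer and motor starter): 1 − (1 − 0.95028)(1 − 0.91028) = 0.99554
Series (seal-flush unit, pressure transmitter, and [0.99554]): 0.78663 × 0.93988 × 0.99554 = 0.73604
Parallel (discharge valve actuator and [0.73604]): 1 − (1 − 0.89583)(1 − 0.73604) = 0.973

0.973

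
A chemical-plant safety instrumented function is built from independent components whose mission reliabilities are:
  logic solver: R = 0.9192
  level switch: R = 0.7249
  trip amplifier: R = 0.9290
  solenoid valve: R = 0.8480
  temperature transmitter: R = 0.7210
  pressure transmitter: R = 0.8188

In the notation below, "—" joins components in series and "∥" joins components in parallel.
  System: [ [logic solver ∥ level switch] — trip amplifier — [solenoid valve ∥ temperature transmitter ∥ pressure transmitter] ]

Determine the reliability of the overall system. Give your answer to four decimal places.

Parallel (logic solver and level switch): 1 − (1 − 0.919200)(1 − 0.724900) = 0.977772
Parallel (solenoid valve, temperature transmitter, and pressure transmitter): 1 − (1 − 0.848000)(1 − 0.721000)(1 − 0.818800) = 0.992316
Series ([0.977772], trip amplifier, and [0.992316]): 0.977772 × 0.929000 × 0.992316 = 0.9014

0.9014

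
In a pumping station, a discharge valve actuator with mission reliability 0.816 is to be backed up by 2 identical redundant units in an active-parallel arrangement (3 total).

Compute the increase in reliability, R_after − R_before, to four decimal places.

R_before = 0.816
R_after = 1 − (1 − 0.816)^3 = 0.9938
ΔR = 0.9938 − 0.816 = 0.1778

0.1778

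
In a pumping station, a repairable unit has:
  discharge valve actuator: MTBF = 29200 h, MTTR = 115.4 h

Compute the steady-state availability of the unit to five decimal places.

A(discharge valve actuator) = MTBF/(MTBF+MTTR) = 29200/(29200+115.4) = 0.99606

0.99606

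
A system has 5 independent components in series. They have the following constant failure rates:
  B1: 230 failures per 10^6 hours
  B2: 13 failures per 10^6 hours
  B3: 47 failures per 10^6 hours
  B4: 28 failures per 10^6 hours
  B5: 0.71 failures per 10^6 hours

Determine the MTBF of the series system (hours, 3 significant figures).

3140

Series of exponential components: λ_sys = Σ λ_i
λ_sys = 0.00023 + 0.000013 + 0.000047 + 0.000028 + 0.00000071 = 3.1871e-04 /h
MTBF = 1 / λ_sys = 3140 h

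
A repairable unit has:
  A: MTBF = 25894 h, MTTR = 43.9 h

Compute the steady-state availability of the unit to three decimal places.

0.998

A(A) = MTBF/(MTBF+MTTR) = 25894/(25894+43.9) = 0.998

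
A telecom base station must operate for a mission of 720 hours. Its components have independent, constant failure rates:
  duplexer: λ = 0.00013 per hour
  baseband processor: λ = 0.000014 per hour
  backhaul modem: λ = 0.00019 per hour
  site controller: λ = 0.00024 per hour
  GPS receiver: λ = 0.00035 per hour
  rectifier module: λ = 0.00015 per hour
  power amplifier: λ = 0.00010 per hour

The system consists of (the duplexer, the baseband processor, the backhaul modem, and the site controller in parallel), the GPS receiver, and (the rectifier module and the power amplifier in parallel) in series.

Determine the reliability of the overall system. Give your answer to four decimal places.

R(duplexer) = exp(−0.00013 × 720) = 0.910647
R(baseband processor) = exp(−0.000014 × 720) = 0.989971
R(backhaul modem) = exp(−0.00019 × 720) = 0.872145
R(site controller) = exp(−0.00024 × 720) = 0.841306
R(GPS receiver) = exp(−0.00035 × 720) = 0.777245
R(rectifier module) = exp(−0.00015 × 720) = 0.897628
R(power amplifier) = exp(−0.00010 × 720) = 0.930531
Parallel (duplexer, baseband processor, backhaul modem, and site controller): 1 − (1 − 0.910647)(1 − 0.989971)(1 − 0.872145)(1 − 0.841306) = 0.999982
Parallel (rectifier module and power amplifier): 1 − (1 − 0.897628)(1 − 0.930531) = 0.992888
Series ([0.999982], GPS receiver, and [0.992888]): 0.999982 × 0.777245 × 0.992888 = 0.7717

0.7717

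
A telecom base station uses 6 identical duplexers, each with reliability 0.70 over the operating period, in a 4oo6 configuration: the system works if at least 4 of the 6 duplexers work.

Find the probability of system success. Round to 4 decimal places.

R = Σ_{i=4}^{6} C(6,i) p^i (1−p)^{6−i} with p = 0.70
C(6,4)·0.70^4·0.30^2 = 0.324135
C(6,5)·0.70^5·0.30^1 = 0.302526
C(6,6)·0.70^6·0.30^0 = 0.117649
Sum = 0.7443

0.7443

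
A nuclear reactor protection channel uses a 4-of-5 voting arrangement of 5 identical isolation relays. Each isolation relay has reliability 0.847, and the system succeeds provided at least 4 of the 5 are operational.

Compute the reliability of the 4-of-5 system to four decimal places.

0.8297

R = Σ_{i=4}^{5} C(5,i) p^i (1−p)^{5−i} with p = 0.847
C(5,4)·0.847^4·0.153^1 = 0.393727
C(5,5)·0.847^5·0.153^0 = 0.435930
Sum = 0.8297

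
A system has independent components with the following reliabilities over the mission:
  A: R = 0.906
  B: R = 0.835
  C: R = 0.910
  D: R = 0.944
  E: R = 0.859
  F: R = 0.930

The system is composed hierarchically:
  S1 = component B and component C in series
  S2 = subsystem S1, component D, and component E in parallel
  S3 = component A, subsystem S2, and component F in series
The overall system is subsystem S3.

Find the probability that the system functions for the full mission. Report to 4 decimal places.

Series (B and C): 0.835000 × 0.910000 = 0.759850
Parallel ([0.759850], D, and E): 1 − (1 − 0.759850)(1 − 0.944000)(1 − 0.859000) = 0.998104
Series (A, [0.998104], and F): 0.906000 × 0.998104 × 0.930000 = 0.8410

0.8410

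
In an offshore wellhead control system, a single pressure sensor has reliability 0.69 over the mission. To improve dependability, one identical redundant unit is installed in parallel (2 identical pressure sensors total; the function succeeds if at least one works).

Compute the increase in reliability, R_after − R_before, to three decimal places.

0.214

R_before = 0.69
R_after = 1 − (1 − 0.69)^2 = 0.904
ΔR = 0.904 − 0.69 = 0.214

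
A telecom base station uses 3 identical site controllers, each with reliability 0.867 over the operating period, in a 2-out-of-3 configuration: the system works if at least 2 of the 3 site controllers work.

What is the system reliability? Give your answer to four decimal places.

0.9516

R = Σ_{i=2}^{3} C(3,i) p^i (1−p)^{3−i} with p = 0.867
C(3,2)·0.867^2·0.133^1 = 0.299924
C(3,3)·0.867^3·0.133^0 = 0.651714
Sum = 0.9516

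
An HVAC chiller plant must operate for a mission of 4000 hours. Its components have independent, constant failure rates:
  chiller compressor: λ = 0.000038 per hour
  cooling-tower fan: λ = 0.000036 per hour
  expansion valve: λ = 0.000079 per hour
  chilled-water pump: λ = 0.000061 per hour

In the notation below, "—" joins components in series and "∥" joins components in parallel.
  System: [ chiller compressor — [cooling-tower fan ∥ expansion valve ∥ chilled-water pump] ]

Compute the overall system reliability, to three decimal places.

R(chiller compressor) = exp(−0.000038 × 4000) = 0.85899
R(cooling-tower fan) = exp(−0.000036 × 4000) = 0.86589
R(expansion valve) = exp(−0.000079 × 4000) = 0.72906
R(chilled-water pump) = exp(−0.000061 × 4000) = 0.78349
Parallel (cooling-tower fan, expansion valve, and chilled-water pump): 1 − (1 − 0.86589)(1 − 0.72906)(1 − 0.78349) = 0.99213
Series (chiller compressor and [0.99213]): 0.85899 × 0.99213 = 0.852

0.852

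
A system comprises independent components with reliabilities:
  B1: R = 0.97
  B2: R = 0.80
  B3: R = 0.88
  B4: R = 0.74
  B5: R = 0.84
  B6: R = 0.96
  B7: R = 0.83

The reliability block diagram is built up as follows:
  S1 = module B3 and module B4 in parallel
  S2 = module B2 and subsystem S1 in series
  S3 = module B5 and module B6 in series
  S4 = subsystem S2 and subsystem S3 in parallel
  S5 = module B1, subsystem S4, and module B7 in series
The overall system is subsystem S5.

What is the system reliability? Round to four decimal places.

Parallel (B3 and B4): 1 − (1 − 0.880000)(1 − 0.740000) = 0.968800
Series (B2 and [0.968800]): 0.800000 × 0.968800 = 0.775040
Series (B5 and B6): 0.840000 × 0.960000 = 0.806400
Parallel ([0.775040] and [0.806400]): 1 − (1 − 0.775040)(1 − 0.806400) = 0.956448
Series (B1, [0.956448], and B7): 0.970000 × 0.956448 × 0.830000 = 0.7700

0.7700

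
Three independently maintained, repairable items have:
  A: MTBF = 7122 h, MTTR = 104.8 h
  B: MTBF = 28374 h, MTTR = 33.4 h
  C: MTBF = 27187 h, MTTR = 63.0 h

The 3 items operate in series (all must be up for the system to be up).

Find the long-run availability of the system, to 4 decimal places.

0.9821

A(A) = MTBF/(MTBF+MTTR) = 7122/(7122+104.8) = 0.985498
A(B) = MTBF/(MTBF+MTTR) = 28374/(28374+33.4) = 0.998824
A(C) = MTBF/(MTBF+MTTR) = 27187/(27187+63.0) = 0.997688
Series availability: 0.985498 × 0.998824 × 0.997688 = 0.9821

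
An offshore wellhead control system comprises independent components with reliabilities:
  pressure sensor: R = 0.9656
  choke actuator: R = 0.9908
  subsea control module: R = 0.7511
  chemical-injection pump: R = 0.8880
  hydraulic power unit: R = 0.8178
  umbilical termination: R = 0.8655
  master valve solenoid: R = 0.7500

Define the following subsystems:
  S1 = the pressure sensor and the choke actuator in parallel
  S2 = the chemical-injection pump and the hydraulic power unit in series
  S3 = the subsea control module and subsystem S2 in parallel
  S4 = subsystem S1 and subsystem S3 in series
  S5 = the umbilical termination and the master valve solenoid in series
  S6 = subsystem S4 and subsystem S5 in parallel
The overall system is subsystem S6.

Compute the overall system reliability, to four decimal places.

0.9760

Parallel (pressure sensor and choke actuator): 1 − (1 − 0.965600)(1 − 0.990800) = 0.999684
Series (chemical-injection pump and hydraulic power unit): 0.888000 × 0.817800 = 0.726206
Parallel (subsea control module and [0.726206]): 1 − (1 − 0.751100)(1 − 0.726206) = 0.931853
Series ([0.999684] and [0.931853]): 0.999684 × 0.931853 = 0.931559
Series (umbilical termination and master valve solenoid): 0.865500 × 0.750000 = 0.649125
Parallel ([0.931559] and [0.649125]): 1 − (1 − 0.931559)(1 − 0.649125) = 0.9760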